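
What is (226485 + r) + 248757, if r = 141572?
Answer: 616814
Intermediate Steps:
(226485 + r) + 248757 = (226485 + 141572) + 248757 = 368057 + 248757 = 616814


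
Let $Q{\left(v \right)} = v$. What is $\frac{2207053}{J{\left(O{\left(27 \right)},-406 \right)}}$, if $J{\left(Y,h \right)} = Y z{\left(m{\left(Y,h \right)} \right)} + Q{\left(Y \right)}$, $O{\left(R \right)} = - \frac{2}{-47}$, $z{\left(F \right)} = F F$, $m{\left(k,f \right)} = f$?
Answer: $\frac{103731491}{329674} \approx 314.65$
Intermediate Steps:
$z{\left(F \right)} = F^{2}$
$O{\left(R \right)} = \frac{2}{47}$ ($O{\left(R \right)} = \left(-2\right) \left(- \frac{1}{47}\right) = \frac{2}{47}$)
$J{\left(Y,h \right)} = Y + Y h^{2}$ ($J{\left(Y,h \right)} = Y h^{2} + Y = Y + Y h^{2}$)
$\frac{2207053}{J{\left(O{\left(27 \right)},-406 \right)}} = \frac{2207053}{\frac{2}{47} \left(1 + \left(-406\right)^{2}\right)} = \frac{2207053}{\frac{2}{47} \left(1 + 164836\right)} = \frac{2207053}{\frac{2}{47} \cdot 164837} = \frac{2207053}{\frac{329674}{47}} = 2207053 \cdot \frac{47}{329674} = \frac{103731491}{329674}$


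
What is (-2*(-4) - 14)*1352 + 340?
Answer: -7772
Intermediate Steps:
(-2*(-4) - 14)*1352 + 340 = (8 - 14)*1352 + 340 = -6*1352 + 340 = -8112 + 340 = -7772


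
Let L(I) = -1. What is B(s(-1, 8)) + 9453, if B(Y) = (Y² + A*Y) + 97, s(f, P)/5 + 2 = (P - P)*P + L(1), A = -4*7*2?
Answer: 10615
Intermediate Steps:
A = -56 (A = -28*2 = -56)
s(f, P) = -15 (s(f, P) = -10 + 5*((P - P)*P - 1) = -10 + 5*(0*P - 1) = -10 + 5*(0 - 1) = -10 + 5*(-1) = -10 - 5 = -15)
B(Y) = 97 + Y² - 56*Y (B(Y) = (Y² - 56*Y) + 97 = 97 + Y² - 56*Y)
B(s(-1, 8)) + 9453 = (97 + (-15)² - 56*(-15)) + 9453 = (97 + 225 + 840) + 9453 = 1162 + 9453 = 10615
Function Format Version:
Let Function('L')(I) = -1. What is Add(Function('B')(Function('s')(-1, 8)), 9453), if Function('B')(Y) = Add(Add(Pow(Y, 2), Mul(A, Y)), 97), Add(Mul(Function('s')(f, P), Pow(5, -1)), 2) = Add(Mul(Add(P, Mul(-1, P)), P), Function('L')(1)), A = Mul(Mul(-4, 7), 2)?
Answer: 10615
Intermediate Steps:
A = -56 (A = Mul(-28, 2) = -56)
Function('s')(f, P) = -15 (Function('s')(f, P) = Add(-10, Mul(5, Add(Mul(Add(P, Mul(-1, P)), P), -1))) = Add(-10, Mul(5, Add(Mul(0, P), -1))) = Add(-10, Mul(5, Add(0, -1))) = Add(-10, Mul(5, -1)) = Add(-10, -5) = -15)
Function('B')(Y) = Add(97, Pow(Y, 2), Mul(-56, Y)) (Function('B')(Y) = Add(Add(Pow(Y, 2), Mul(-56, Y)), 97) = Add(97, Pow(Y, 2), Mul(-56, Y)))
Add(Function('B')(Function('s')(-1, 8)), 9453) = Add(Add(97, Pow(-15, 2), Mul(-56, -15)), 9453) = Add(Add(97, 225, 840), 9453) = Add(1162, 9453) = 10615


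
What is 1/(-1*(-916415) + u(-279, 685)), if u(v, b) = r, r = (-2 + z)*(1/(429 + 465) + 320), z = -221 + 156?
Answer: 894/800107583 ≈ 1.1174e-6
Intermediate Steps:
z = -65
r = -19167427/894 (r = (-2 - 65)*(1/(429 + 465) + 320) = -67*(1/894 + 320) = -67*286081/894 = -19167427/894 ≈ -21440.)
u(v, b) = -19167427/894
1/(-1*(-916415) + u(-279, 685)) = 1/(-1*(-916415) - 19167427/894) = 1/(916415 - 19167427/894) = 1/(800107583/894) = 894/800107583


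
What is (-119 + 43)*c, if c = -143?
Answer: 10868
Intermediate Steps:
(-119 + 43)*c = (-119 + 43)*(-143) = -76*(-143) = 10868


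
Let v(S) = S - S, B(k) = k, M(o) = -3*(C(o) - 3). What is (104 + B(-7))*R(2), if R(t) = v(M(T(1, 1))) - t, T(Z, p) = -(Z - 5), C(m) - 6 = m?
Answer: -194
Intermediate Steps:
C(m) = 6 + m
T(Z, p) = 5 - Z (T(Z, p) = -(-5 + Z) = 5 - Z)
M(o) = -9 - 3*o (M(o) = -3*((6 + o) - 3) = -3*(3 + o) = -9 - 3*o)
v(S) = 0
R(t) = -t (R(t) = 0 - t = -t)
(104 + B(-7))*R(2) = (104 - 7)*(-1*2) = 97*(-2) = -194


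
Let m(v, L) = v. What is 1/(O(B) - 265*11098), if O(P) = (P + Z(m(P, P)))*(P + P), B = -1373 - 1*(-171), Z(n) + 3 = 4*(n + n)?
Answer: 1/23072714 ≈ 4.3341e-8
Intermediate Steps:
Z(n) = -3 + 8*n (Z(n) = -3 + 4*(n + n) = -3 + 4*(2*n) = -3 + 8*n)
B = -1202 (B = -1373 + 171 = -1202)
O(P) = 2*P*(-3 + 9*P) (O(P) = (P + (-3 + 8*P))*(P + P) = (-3 + 9*P)*(2*P) = 2*P*(-3 + 9*P))
1/(O(B) - 265*11098) = 1/(6*(-1202)*(-1 + 3*(-1202)) - 265*11098) = 1/(6*(-1202)*(-1 - 3606) - 2940970) = 1/(6*(-1202)*(-3607) - 2940970) = 1/(26013684 - 2940970) = 1/23072714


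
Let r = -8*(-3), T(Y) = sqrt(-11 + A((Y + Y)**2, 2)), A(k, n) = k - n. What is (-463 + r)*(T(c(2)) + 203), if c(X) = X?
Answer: -89117 - 439*sqrt(3) ≈ -89877.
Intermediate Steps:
T(Y) = sqrt(-13 + 4*Y**2) (T(Y) = sqrt(-11 + ((Y + Y)**2 - 1*2)) = sqrt(-11 + ((2*Y)**2 - 2)) = sqrt(-11 + (4*Y**2 - 2)) = sqrt(-11 + (-2 + 4*Y**2)) = sqrt(-13 + 4*Y**2))
r = 24
(-463 + r)*(T(c(2)) + 203) = (-463 + 24)*(sqrt(-13 + 4*2**2) + 203) = -439*(sqrt(-13 + 4*4) + 203) = -439*(sqrt(-13 + 16) + 203) = -439*(sqrt(3) + 203) = -439*(203 + sqrt(3)) = -89117 - 439*sqrt(3)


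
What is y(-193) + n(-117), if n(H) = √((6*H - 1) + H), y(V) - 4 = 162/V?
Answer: 610/193 + 2*I*√205 ≈ 3.1606 + 28.636*I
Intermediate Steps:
y(V) = 4 + 162/V
n(H) = √(-1 + 7*H) (n(H) = √((-1 + 6*H) + H) = √(-1 + 7*H))
y(-193) + n(-117) = (4 + 162/(-193)) + √(-1 + 7*(-117)) = (4 + 162*(-1/193)) + √(-1 - 819) = (4 - 162/193) + √(-820) = 610/193 + 2*I*√205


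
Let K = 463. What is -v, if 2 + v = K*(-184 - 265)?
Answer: 207889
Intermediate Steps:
v = -207889 (v = -2 + 463*(-184 - 265) = -2 + 463*(-449) = -2 - 207887 = -207889)
-v = -1*(-207889) = 207889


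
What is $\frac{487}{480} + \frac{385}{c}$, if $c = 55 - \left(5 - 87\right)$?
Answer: $\frac{251519}{65760} \approx 3.8248$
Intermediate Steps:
$c = 137$ ($c = 55 - -82 = 55 + 82 = 137$)
$\frac{487}{480} + \frac{385}{c} = \frac{487}{480} + \frac{385}{137} = \frac{251519}{65760}$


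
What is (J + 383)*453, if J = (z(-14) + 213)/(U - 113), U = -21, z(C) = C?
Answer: 23158719/134 ≈ 1.7283e+5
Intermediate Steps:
J = -199/134 (J = (-14 + 213)/(-21 - 113) = 199/(-134) = 199*(-1/134) = -199/134 ≈ -1.4851)
(J + 383)*453 = (-199/134 + 383)*453 = (51123/134)*453 = 23158719/134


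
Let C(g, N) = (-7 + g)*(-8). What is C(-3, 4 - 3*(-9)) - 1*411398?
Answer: -411318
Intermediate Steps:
C(g, N) = 56 - 8*g
C(-3, 4 - 3*(-9)) - 1*411398 = (56 - 8*(-3)) - 1*411398 = (56 + 24) - 411398 = 80 - 411398 = -411318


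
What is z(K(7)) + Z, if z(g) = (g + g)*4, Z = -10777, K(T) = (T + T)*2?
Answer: -10553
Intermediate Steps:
K(T) = 4*T (K(T) = (2*T)*2 = 4*T)
z(g) = 8*g (z(g) = (2*g)*4 = 8*g)
z(K(7)) + Z = 8*(4*7) - 10777 = 8*28 - 10777 = 224 - 10777 = -10553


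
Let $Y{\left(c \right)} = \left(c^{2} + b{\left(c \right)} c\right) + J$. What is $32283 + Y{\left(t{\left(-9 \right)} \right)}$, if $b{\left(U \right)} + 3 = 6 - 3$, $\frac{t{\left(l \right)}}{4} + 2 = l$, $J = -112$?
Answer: $34107$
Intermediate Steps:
$t{\left(l \right)} = -8 + 4 l$
$b{\left(U \right)} = 0$ ($b{\left(U \right)} = -3 + \left(6 - 3\right) = -3 + 3 = 0$)
$Y{\left(c \right)} = -112 + c^{2}$ ($Y{\left(c \right)} = \left(c^{2} + 0 c\right) - 112 = \left(c^{2} + 0\right) - 112 = c^{2} - 112 = -112 + c^{2}$)
$32283 + Y{\left(t{\left(-9 \right)} \right)} = 32283 - \left(112 - \left(-8 + 4 \left(-9\right)\right)^{2}\right) = 32283 - \left(112 - \left(-8 - 36\right)^{2}\right) = 32283 - \left(112 - \left(-44\right)^{2}\right) = 32283 + \left(-112 + 1936\right) = 32283 + 1824 = 34107$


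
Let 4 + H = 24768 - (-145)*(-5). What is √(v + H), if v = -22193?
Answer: √1846 ≈ 42.965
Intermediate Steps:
H = 24039 (H = -4 + (24768 - (-145)*(-5)) = -4 + (24768 - 1*725) = -4 + (24768 - 725) = -4 + 24043 = 24039)
√(v + H) = √(-22193 + 24039) = √1846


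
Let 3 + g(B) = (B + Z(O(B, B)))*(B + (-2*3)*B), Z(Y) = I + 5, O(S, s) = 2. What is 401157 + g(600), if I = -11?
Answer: -1380846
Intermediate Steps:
Z(Y) = -6 (Z(Y) = -11 + 5 = -6)
g(B) = -3 - 5*B*(-6 + B) (g(B) = -3 + (B - 6)*(B + (-2*3)*B) = -3 + (-6 + B)*(B - 6*B) = -3 + (-6 + B)*(-5*B) = -3 - 5*B*(-6 + B))
401157 + g(600) = 401157 + (-3 - 5*600² + 30*600) = 401157 + (-3 - 5*360000 + 18000) = 401157 + (-3 - 1800000 + 18000) = 401157 - 1782003 = -1380846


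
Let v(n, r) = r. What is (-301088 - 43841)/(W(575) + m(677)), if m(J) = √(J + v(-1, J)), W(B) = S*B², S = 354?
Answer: -20185460660625/6849327100780573 + 344929*√1354/13698654201561146 ≈ -0.0029471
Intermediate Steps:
W(B) = 354*B²
m(J) = √2*√J (m(J) = √(J + J) = √(2*J) = √2*√J)
(-301088 - 43841)/(W(575) + m(677)) = (-301088 - 43841)/(354*575² + √2*√677) = -344929/(354*330625 + √1354) = -344929/(117041250 + √1354)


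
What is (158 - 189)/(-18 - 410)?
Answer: 31/428 ≈ 0.072430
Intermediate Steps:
(158 - 189)/(-18 - 410) = -31/(-428) = -31*(-1/428) = 31/428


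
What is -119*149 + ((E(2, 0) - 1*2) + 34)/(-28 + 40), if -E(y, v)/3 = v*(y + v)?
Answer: -53185/3 ≈ -17728.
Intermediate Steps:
E(y, v) = -3*v*(v + y) (E(y, v) = -3*v*(y + v) = -3*v*(v + y))
-119*149 + ((E(2, 0) - 1*2) + 34)/(-28 + 40) = -119*149 + ((-3*0*(0 + 2) - 1*2) + 34)/(-28 + 40) = -17731 + ((-3*0*2 - 2) + 34)/12 = -17731 + ((0 - 2) + 34)*(1/12) = -17731 + (-2 + 34)*(1/12) = -17731 + 32*(1/12) = -17731 + 8/3 = -53185/3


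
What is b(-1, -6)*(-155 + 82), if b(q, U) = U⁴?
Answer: -94608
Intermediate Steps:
b(-1, -6)*(-155 + 82) = (-6)⁴*(-155 + 82) = 1296*(-73) = -94608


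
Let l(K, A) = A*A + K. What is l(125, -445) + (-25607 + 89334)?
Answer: 261877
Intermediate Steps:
l(K, A) = K + A² (l(K, A) = A² + K = K + A²)
l(125, -445) + (-25607 + 89334) = (125 + (-445)²) + (-25607 + 89334) = (125 + 198025) + 63727 = 198150 + 63727 = 261877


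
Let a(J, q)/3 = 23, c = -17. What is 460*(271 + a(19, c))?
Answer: 156400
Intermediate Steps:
a(J, q) = 69 (a(J, q) = 3*23 = 69)
460*(271 + a(19, c)) = 460*(271 + 69) = 460*340 = 156400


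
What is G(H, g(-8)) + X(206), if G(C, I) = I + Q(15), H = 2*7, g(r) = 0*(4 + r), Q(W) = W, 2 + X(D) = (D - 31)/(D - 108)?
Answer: 207/14 ≈ 14.786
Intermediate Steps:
X(D) = -2 + (-31 + D)/(-108 + D) (X(D) = -2 + (D - 31)/(D - 108) = -2 + (-31 + D)/(-108 + D))
g(r) = 0
H = 14
G(C, I) = 15 + I (G(C, I) = I + 15 = 15 + I)
G(H, g(-8)) + X(206) = (15 + 0) + (185 - 1*206)/(-108 + 206) = 15 + (185 - 206)/98 = 15 + (1/98)*(-21) = 15 - 3/14 = 207/14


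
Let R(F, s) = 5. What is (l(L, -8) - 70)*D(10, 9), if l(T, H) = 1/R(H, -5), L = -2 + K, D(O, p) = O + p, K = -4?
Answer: -6631/5 ≈ -1326.2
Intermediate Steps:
L = -6 (L = -2 - 4 = -6)
l(T, H) = ⅕ (l(T, H) = 1/5 = ⅕)
(l(L, -8) - 70)*D(10, 9) = (⅕ - 70)*(10 + 9) = -349/5*19 = -6631/5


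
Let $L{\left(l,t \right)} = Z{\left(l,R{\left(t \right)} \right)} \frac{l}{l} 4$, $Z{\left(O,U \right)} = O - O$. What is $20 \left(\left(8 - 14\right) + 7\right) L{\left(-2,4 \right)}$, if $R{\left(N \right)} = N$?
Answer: $0$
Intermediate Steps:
$Z{\left(O,U \right)} = 0$
$L{\left(l,t \right)} = 0$ ($L{\left(l,t \right)} = 0 \frac{l}{l} 4 = 0 \cdot 1 \cdot 4 = 0 \cdot 4 = 0$)
$20 \left(\left(8 - 14\right) + 7\right) L{\left(-2,4 \right)} = 20 \left(\left(8 - 14\right) + 7\right) 0 = 20 \left(-6 + 7\right) 0 = 20 \cdot 1 \cdot 0 = 20 \cdot 0 = 0$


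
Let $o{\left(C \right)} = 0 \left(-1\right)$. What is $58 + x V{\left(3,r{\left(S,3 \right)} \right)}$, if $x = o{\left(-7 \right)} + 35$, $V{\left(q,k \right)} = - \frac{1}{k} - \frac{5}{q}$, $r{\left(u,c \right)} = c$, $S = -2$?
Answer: $-12$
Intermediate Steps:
$o{\left(C \right)} = 0$
$x = 35$ ($x = 0 + 35 = 35$)
$58 + x V{\left(3,r{\left(S,3 \right)} \right)} = 58 + 35 \left(- \frac{1}{3} - \frac{5}{3}\right) = 58 + 35 \left(-2\right) = 58 - 70 = -12$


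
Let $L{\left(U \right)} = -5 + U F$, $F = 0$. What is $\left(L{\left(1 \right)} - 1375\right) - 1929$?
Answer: $-3309$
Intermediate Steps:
$L{\left(U \right)} = -5$ ($L{\left(U \right)} = -5 + U 0 = -5 + 0 = -5$)
$\left(L{\left(1 \right)} - 1375\right) - 1929 = \left(-5 - 1375\right) - 1929 = -1380 - 1929 = -3309$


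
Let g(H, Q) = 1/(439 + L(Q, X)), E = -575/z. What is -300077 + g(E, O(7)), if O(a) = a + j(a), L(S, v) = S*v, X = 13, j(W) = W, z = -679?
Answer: -186347816/621 ≈ -3.0008e+5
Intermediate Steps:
E = 575/679 (E = -575/(-679) = -575*(-1/679) = 575/679 ≈ 0.84683)
O(a) = 2*a (O(a) = a + a = 2*a)
g(H, Q) = 1/(439 + 13*Q) (g(H, Q) = 1/(439 + Q*13) = 1/(439 + 13*Q))
-300077 + g(E, O(7)) = -300077 + 1/(439 + 13*(2*7)) = -300077 + 1/(439 + 13*14) = -300077 + 1/(439 + 182) = -300077 + 1/621 = -186347816/621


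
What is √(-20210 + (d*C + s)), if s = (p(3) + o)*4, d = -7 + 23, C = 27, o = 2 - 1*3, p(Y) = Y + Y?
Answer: I*√19758 ≈ 140.56*I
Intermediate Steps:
p(Y) = 2*Y
o = -1 (o = 2 - 3 = -1)
d = 16
s = 20 (s = (2*3 - 1)*4 = (6 - 1)*4 = 5*4 = 20)
√(-20210 + (d*C + s)) = √(-20210 + (16*27 + 20)) = √(-20210 + (432 + 20)) = √(-20210 + 452) = √(-19758) = I*√19758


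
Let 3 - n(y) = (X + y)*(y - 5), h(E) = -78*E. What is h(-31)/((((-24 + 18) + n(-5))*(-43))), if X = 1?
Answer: 2418/1849 ≈ 1.3077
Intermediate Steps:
n(y) = 3 - (1 + y)*(-5 + y) (n(y) = 3 - (1 + y)*(y - 5) = 3 - (1 + y)*(-5 + y))
h(-31)/((((-24 + 18) + n(-5))*(-43))) = (-78*(-31))/((((-24 + 18) + (8 - 1*(-5)² + 4*(-5)))*(-43))) = 2418/(((-6 + (8 - 1*25 - 20))*(-43))) = 2418/(((-6 + (8 - 25 - 20))*(-43))) = 2418/(((-6 - 37)*(-43))) = 2418/((-43*(-43))) = 2418/1849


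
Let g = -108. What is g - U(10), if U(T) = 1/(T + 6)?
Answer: -1729/16 ≈ -108.06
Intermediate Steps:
U(T) = 1/(6 + T)
g - U(10) = -108 - 1/(6 + 10) = -108 - 1/16 = -1729/16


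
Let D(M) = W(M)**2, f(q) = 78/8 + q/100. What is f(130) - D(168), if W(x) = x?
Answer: -564259/20 ≈ -28213.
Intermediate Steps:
f(q) = 39/4 + q/100 (f(q) = 78*(1/8) + q*(1/100) = 39/4 + q/100)
D(M) = M**2
f(130) - D(168) = (39/4 + (1/100)*130) - 1*168**2 = (39/4 + 13/10) - 1*28224 = 221/20 - 28224 = -564259/20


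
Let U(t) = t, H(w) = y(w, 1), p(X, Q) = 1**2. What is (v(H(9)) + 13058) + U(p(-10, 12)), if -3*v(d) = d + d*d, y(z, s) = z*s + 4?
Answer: 38995/3 ≈ 12998.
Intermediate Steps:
y(z, s) = 4 + s*z (y(z, s) = s*z + 4 = 4 + s*z)
p(X, Q) = 1
H(w) = 4 + w (H(w) = 4 + 1*w = 4 + w)
v(d) = -d/3 - d**2/3 (v(d) = -(d + d*d)/3 = -(d + d**2)/3 = -d/3 - d**2/3)
(v(H(9)) + 13058) + U(p(-10, 12)) = (-(4 + 9)*(1 + (4 + 9))/3 + 13058) + 1 = (-1/3*13*(1 + 13) + 13058) + 1 = (-1/3*13*14 + 13058) + 1 = (-182/3 + 13058) + 1 = 38992/3 + 1 = 38995/3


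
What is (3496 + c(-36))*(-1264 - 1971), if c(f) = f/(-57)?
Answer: -214920460/19 ≈ -1.1312e+7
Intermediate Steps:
c(f) = -f/57 (c(f) = f*(-1/57) = -f/57)
(3496 + c(-36))*(-1264 - 1971) = (3496 - 1/57*(-36))*(-1264 - 1971) = (3496 + 12/19)*(-3235) = (66436/19)*(-3235) = -214920460/19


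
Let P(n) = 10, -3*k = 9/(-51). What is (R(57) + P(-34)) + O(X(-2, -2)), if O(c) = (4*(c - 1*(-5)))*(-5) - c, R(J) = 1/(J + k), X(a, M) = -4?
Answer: -5803/970 ≈ -5.9825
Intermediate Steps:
k = 1/17 (k = -3/(-51) = -3*(-1)/51 = -1/3*(-3/17) = 1/17 ≈ 0.058824)
R(J) = 1/(1/17 + J) (R(J) = 1/(J + 1/17) = 1/(1/17 + J))
O(c) = -100 - 21*c (O(c) = (4*(c + 5))*(-5) - c = (4*(5 + c))*(-5) - c = (20 + 4*c)*(-5) - c = (-100 - 20*c) - c = -100 - 21*c)
(R(57) + P(-34)) + O(X(-2, -2)) = (17/(1 + 17*57) + 10) + (-100 - 21*(-4)) = (17/(1 + 969) + 10) + (-100 + 84) = (17/970 + 10) - 16 = 9717/970 - 16 = -5803/970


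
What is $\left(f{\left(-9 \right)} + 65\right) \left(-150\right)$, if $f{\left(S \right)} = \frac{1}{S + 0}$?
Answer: $- \frac{29200}{3} \approx -9733.3$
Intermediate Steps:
$f{\left(S \right)} = \frac{1}{S}$
$\left(f{\left(-9 \right)} + 65\right) \left(-150\right) = \left(\frac{1}{-9} + 65\right) \left(-150\right) = \left(- \frac{1}{9} + 65\right) \left(-150\right) = \frac{584}{9} \left(-150\right) = - \frac{29200}{3}$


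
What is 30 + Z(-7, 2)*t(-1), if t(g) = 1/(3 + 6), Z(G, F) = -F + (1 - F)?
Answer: 89/3 ≈ 29.667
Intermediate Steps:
Z(G, F) = 1 - 2*F
t(g) = ⅑ (t(g) = 1/9 = ⅑)
30 + Z(-7, 2)*t(-1) = 30 + (1 - 2*2)*(⅑) = 30 + (1 - 4)*(⅑) = 30 - 3*⅑ = 30 - ⅓ = 89/3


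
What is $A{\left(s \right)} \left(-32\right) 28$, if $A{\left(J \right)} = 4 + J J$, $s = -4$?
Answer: $-17920$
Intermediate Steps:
$A{\left(J \right)} = 4 + J^{2}$
$A{\left(s \right)} \left(-32\right) 28 = \left(4 + \left(-4\right)^{2}\right) \left(-32\right) 28 = \left(4 + 16\right) \left(-32\right) 28 = 20 \left(-32\right) 28 = \left(-640\right) 28 = -17920$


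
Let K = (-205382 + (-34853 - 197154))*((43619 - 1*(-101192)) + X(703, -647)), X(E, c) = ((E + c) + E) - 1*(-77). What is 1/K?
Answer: -1/63704395683 ≈ -1.5697e-11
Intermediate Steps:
X(E, c) = 77 + c + 2*E (X(E, c) = (c + 2*E) + 77 = 77 + c + 2*E)
K = -63704395683 (K = (-205382 + (-34853 - 197154))*((43619 - 1*(-101192)) + (77 - 647 + 2*703)) = (-205382 - 232007)*((43619 + 101192) + (77 - 647 + 1406)) = -437389*(144811 + 836) = -437389*145647 = -63704395683)
1/K = 1/(-63704395683) = -1/63704395683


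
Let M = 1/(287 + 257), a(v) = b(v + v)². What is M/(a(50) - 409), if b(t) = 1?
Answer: -1/221952 ≈ -4.5055e-6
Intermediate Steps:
a(v) = 1 (a(v) = 1² = 1)
M = 1/544 ≈ 0.0018382
M/(a(50) - 409) = 1/(544*(1 - 409)) = (1/544)/(-408) = (1/544)*(-1/408) = -1/221952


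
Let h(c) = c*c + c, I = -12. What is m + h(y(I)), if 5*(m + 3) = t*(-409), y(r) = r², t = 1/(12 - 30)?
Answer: 1879339/90 ≈ 20882.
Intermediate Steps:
t = -1/18 (t = 1/(-18) = -1/18 ≈ -0.055556)
h(c) = c + c² (h(c) = c² + c = c + c²)
m = 139/90 (m = -3 + (-1/18*(-409))/5 = -3 + (⅕)*(409/18) = -3 + 409/90 = 139/90 ≈ 1.5444)
m + h(y(I)) = 139/90 + (-12)²*(1 + (-12)²) = 139/90 + 144*(1 + 144) = 139/90 + 144*145 = 139/90 + 20880 = 1879339/90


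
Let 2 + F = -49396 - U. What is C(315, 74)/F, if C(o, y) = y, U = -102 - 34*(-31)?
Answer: -37/25175 ≈ -0.0014697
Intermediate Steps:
U = 952 (U = -102 + 1054 = 952)
F = -50350 (F = -2 + (-49396 - 1*952) = -2 + (-49396 - 952) = -2 - 50348 = -50350)
C(315, 74)/F = 74/(-50350) = 74*(-1/50350) = -37/25175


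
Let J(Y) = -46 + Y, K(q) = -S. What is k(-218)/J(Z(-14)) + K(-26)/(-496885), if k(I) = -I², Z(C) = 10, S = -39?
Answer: 5903490334/4471965 ≈ 1320.1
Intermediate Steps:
K(q) = 39 (K(q) = -1*(-39) = 39)
k(-218)/J(Z(-14)) + K(-26)/(-496885) = (-1*(-218)²)/(-46 + 10) + 39/(-496885) = -1*47524/(-36) + 39*(-1/496885) = -47524*(-1/36) - 39/496885 = 11881/9 - 39/496885 = 5903490334/4471965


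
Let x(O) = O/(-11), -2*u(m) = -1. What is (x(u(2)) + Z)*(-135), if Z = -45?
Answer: 133785/22 ≈ 6081.1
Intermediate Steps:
u(m) = 1/2 (u(m) = -1/2*(-1) = 1/2)
x(O) = -O/11 (x(O) = O*(-1/11) = -O/11)
(x(u(2)) + Z)*(-135) = (-1/11*1/2 - 45)*(-135) = (-1/22 - 45)*(-135) = -991/22*(-135) = 133785/22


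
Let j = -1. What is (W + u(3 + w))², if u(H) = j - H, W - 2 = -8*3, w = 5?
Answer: 961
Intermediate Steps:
W = -22 (W = 2 - 8*3 = 2 - 24 = -22)
u(H) = -1 - H
(W + u(3 + w))² = (-22 + (-1 - (3 + 5)))² = (-22 + (-1 - 1*8))² = (-22 + (-1 - 8))² = (-22 - 9)² = (-31)² = 961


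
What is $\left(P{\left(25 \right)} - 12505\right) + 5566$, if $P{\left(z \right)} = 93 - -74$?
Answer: $-6772$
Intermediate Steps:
$P{\left(z \right)} = 167$ ($P{\left(z \right)} = 93 + 74 = 167$)
$\left(P{\left(25 \right)} - 12505\right) + 5566 = \left(167 - 12505\right) + 5566 = -12338 + 5566 = -6772$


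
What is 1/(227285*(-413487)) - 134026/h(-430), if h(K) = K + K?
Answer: 1259568209874181/8082227780370 ≈ 155.84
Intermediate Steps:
h(K) = 2*K
1/(227285*(-413487)) - 134026/h(-430) = 1/(227285*(-413487)) - 134026/(2*(-430)) = (1/227285)*(-1/413487) - 134026/(-860) = -1/93979392795 - 134026*(-1/860) = -1/93979392795 + 67013/430 = 1259568209874181/8082227780370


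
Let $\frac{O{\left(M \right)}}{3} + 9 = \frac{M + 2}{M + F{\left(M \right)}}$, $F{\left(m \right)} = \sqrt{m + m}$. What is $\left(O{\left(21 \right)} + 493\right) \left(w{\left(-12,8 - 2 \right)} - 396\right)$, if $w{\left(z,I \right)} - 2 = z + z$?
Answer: $-196306 + \frac{506 \sqrt{42}}{7} \approx -1.9584 \cdot 10^{5}$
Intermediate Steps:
$F{\left(m \right)} = \sqrt{2} \sqrt{m}$ ($F{\left(m \right)} = \sqrt{2 m} = \sqrt{2} \sqrt{m}$)
$w{\left(z,I \right)} = 2 + 2 z$ ($w{\left(z,I \right)} = 2 + \left(z + z\right) = 2 + 2 z$)
$O{\left(M \right)} = -27 + \frac{3 \left(2 + M\right)}{M + \sqrt{2} \sqrt{M}}$ ($O{\left(M \right)} = -27 + 3 \frac{M + 2}{M + \sqrt{2} \sqrt{M}} = -27 + 3 \frac{2 + M}{M + \sqrt{2} \sqrt{M}} = -27 + \frac{3 \left(2 + M\right)}{M + \sqrt{2} \sqrt{M}}$)
$\left(O{\left(21 \right)} + 493\right) \left(w{\left(-12,8 - 2 \right)} - 396\right) = \left(\frac{3 \left(2 - 168 - 9 \sqrt{2} \sqrt{21}\right)}{21 + \sqrt{2} \sqrt{21}} + 493\right) \left(\left(2 + 2 \left(-12\right)\right) - 396\right) = \left(\frac{3 \left(2 - 168 - 9 \sqrt{42}\right)}{21 + \sqrt{42}} + 493\right) \left(\left(2 - 24\right) - 396\right) = \left(\frac{3 \left(-166 - 9 \sqrt{42}\right)}{21 + \sqrt{42}} + 493\right) \left(-22 - 396\right) = \left(493 + \frac{3 \left(-166 - 9 \sqrt{42}\right)}{21 + \sqrt{42}}\right) \left(-418\right) = -206074 - \frac{1254 \left(-166 - 9 \sqrt{42}\right)}{21 + \sqrt{42}}$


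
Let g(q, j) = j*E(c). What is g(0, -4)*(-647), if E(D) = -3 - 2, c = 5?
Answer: -12940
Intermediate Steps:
E(D) = -5
g(q, j) = -5*j (g(q, j) = j*(-5) = -5*j)
g(0, -4)*(-647) = -5*(-4)*(-647) = 20*(-647) = -12940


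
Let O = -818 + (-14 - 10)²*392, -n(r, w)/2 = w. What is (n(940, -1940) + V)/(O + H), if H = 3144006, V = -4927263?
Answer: -4923383/3368980 ≈ -1.4614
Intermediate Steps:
n(r, w) = -2*w
O = 224974 (O = -818 + (-24)²*392 = -818 + 576*392 = -818 + 225792 = 224974)
(n(940, -1940) + V)/(O + H) = (-2*(-1940) - 4927263)/(224974 + 3144006) = (3880 - 4927263)/3368980 = -4923383*1/3368980 = -4923383/3368980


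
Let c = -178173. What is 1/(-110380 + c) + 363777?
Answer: 104968944680/288553 ≈ 3.6378e+5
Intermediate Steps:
1/(-110380 + c) + 363777 = 1/(-110380 - 178173) + 363777 = 1/(-288553) + 363777 = -1/288553 + 363777 = 104968944680/288553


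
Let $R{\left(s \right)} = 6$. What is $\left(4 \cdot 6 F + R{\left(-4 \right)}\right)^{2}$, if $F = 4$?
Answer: $10404$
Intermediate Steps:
$\left(4 \cdot 6 F + R{\left(-4 \right)}\right)^{2} = \left(4 \cdot 6 \cdot 4 + 6\right)^{2} = \left(24 \cdot 4 + 6\right)^{2} = \left(96 + 6\right)^{2} = 102^{2} = 10404$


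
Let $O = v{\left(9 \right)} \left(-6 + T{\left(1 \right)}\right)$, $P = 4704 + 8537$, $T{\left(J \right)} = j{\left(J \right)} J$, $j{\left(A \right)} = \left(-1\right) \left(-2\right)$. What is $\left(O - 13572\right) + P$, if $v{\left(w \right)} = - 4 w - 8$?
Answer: $-155$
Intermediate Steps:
$j{\left(A \right)} = 2$
$T{\left(J \right)} = 2 J$
$P = 13241$
$v{\left(w \right)} = -8 - 4 w$
$O = 176$ ($O = \left(-8 - 36\right) \left(-6 + 2 \cdot 1\right) = \left(-8 - 36\right) \left(-6 + 2\right) = \left(-44\right) \left(-4\right) = 176$)
$\left(O - 13572\right) + P = \left(176 - 13572\right) + 13241 = -13396 + 13241 = -155$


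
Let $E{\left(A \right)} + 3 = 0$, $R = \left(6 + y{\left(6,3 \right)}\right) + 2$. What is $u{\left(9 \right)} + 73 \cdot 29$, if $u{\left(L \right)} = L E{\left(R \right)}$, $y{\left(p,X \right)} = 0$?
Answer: $2090$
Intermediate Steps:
$R = 8$ ($R = \left(6 + 0\right) + 2 = 6 + 2 = 8$)
$E{\left(A \right)} = -3$ ($E{\left(A \right)} = -3 + 0 = -3$)
$u{\left(L \right)} = - 3 L$ ($u{\left(L \right)} = L \left(-3\right) = - 3 L$)
$u{\left(9 \right)} + 73 \cdot 29 = \left(-3\right) 9 + 73 \cdot 29 = -27 + 2117 = 2090$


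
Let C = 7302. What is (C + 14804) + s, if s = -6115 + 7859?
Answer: 23850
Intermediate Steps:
s = 1744
(C + 14804) + s = (7302 + 14804) + 1744 = 22106 + 1744 = 23850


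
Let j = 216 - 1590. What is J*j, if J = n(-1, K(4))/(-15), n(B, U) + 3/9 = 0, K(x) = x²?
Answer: -458/15 ≈ -30.533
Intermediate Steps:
n(B, U) = -⅓ (n(B, U) = -⅓ + 0 = -⅓)
j = -1374
J = 1/45 (J = -⅓/(-15) = -⅓*(-1/15) = 1/45 ≈ 0.022222)
J*j = (1/45)*(-1374) = -458/15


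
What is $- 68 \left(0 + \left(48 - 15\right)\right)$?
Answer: $-2244$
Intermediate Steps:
$- 68 \left(0 + \left(48 - 15\right)\right) = - 68 \left(0 + 33\right) = \left(-68\right) 33 = -2244$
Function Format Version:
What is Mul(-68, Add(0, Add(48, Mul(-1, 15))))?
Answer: -2244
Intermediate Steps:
Mul(-68, Add(0, Add(48, Mul(-1, 15)))) = Mul(-68, Add(0, Add(48, -15))) = Mul(-68, Add(0, 33)) = Mul(-68, 33) = -2244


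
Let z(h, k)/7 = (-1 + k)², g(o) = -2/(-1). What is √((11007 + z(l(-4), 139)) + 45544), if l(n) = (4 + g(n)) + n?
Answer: √189859 ≈ 435.73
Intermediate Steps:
g(o) = 2 (g(o) = -2*(-1) = 2)
l(n) = 6 + n (l(n) = (4 + 2) + n = 6 + n)
z(h, k) = 7*(-1 + k)²
√((11007 + z(l(-4), 139)) + 45544) = √((11007 + 7*(-1 + 139)²) + 45544) = √((11007 + 7*138²) + 45544) = √((11007 + 7*19044) + 45544) = √((11007 + 133308) + 45544) = √(144315 + 45544) = √189859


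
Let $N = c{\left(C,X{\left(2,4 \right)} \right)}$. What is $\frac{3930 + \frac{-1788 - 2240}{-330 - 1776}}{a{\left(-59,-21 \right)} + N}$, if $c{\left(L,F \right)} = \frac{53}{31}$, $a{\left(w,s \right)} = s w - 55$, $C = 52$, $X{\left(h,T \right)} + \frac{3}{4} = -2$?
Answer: $\frac{18335632}{5529303} \approx 3.3161$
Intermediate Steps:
$X{\left(h,T \right)} = - \frac{11}{4}$ ($X{\left(h,T \right)} = - \frac{3}{4} - 2 = - \frac{11}{4}$)
$a{\left(w,s \right)} = -55 + s w$
$c{\left(L,F \right)} = \frac{53}{31}$ ($c{\left(L,F \right)} = 53 \cdot \frac{1}{31} = \frac{53}{31}$)
$N = \frac{53}{31} \approx 1.7097$
$\frac{3930 + \frac{-1788 - 2240}{-330 - 1776}}{a{\left(-59,-21 \right)} + N} = \frac{3930 + \frac{-1788 - 2240}{-330 - 1776}}{\left(-55 - -1239\right) + \frac{53}{31}} = \frac{3930 - \frac{4028}{-2106}}{\left(-55 + 1239\right) + \frac{53}{31}} = \frac{3930 - - \frac{2014}{1053}}{1184 + \frac{53}{31}} = \frac{3930 + \frac{2014}{1053}}{\frac{36757}{31}} = \frac{4140304}{1053} \cdot \frac{31}{36757} = \frac{18335632}{5529303}$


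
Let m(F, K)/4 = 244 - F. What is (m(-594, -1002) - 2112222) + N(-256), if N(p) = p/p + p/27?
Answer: -56939719/27 ≈ -2.1089e+6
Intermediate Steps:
N(p) = 1 + p/27 (N(p) = 1 + p*(1/27) = 1 + p/27)
m(F, K) = 976 - 4*F (m(F, K) = 4*(244 - F) = 976 - 4*F)
(m(-594, -1002) - 2112222) + N(-256) = ((976 - 4*(-594)) - 2112222) + (1 + (1/27)*(-256)) = ((976 + 2376) - 2112222) + (1 - 256/27) = (3352 - 2112222) - 229/27 = -2108870 - 229/27 = -56939719/27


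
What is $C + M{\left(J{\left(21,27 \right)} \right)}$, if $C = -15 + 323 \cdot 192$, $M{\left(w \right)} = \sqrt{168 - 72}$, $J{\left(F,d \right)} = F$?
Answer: $62001 + 4 \sqrt{6} \approx 62011.0$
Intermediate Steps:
$M{\left(w \right)} = 4 \sqrt{6}$ ($M{\left(w \right)} = \sqrt{96} = 4 \sqrt{6}$)
$C = 62001$ ($C = -15 + 62016 = 62001$)
$C + M{\left(J{\left(21,27 \right)} \right)} = 62001 + 4 \sqrt{6}$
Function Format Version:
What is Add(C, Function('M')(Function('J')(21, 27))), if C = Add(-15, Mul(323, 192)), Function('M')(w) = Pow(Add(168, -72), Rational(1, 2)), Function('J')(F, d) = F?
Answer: Add(62001, Mul(4, Pow(6, Rational(1, 2)))) ≈ 62011.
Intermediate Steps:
Function('M')(w) = Mul(4, Pow(6, Rational(1, 2))) (Function('M')(w) = Pow(96, Rational(1, 2)) = Mul(4, Pow(6, Rational(1, 2))))
C = 62001 (C = Add(-15, 62016) = 62001)
Add(C, Function('M')(Function('J')(21, 27))) = Add(62001, Mul(4, Pow(6, Rational(1, 2))))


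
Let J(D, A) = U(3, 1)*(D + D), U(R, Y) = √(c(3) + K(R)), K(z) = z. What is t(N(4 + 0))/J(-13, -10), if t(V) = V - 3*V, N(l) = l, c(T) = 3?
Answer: 2*√6/39 ≈ 0.12561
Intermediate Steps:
U(R, Y) = √(3 + R)
J(D, A) = 2*D*√6 (J(D, A) = √(3 + 3)*(D + D) = √6*(2*D) = 2*D*√6)
t(V) = -2*V (t(V) = V - 3*V = -2*V)
t(N(4 + 0))/J(-13, -10) = (-2*(4 + 0))/((2*(-13)*√6)) = (-2*4)/((-26*√6)) = -(-2)*√6/39 = 2*√6/39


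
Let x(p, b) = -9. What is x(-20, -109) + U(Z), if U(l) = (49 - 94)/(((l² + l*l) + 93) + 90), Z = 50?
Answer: -46692/5183 ≈ -9.0087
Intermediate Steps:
U(l) = -45/(183 + 2*l²) (U(l) = -45/(((l² + l²) + 93) + 90) = -45/((2*l² + 93) + 90) = -45/((93 + 2*l²) + 90) = -45/(183 + 2*l²))
x(-20, -109) + U(Z) = -9 - 45/(183 + 2*50²) = -9 - 45/(183 + 2*2500) = -9 - 45/(183 + 5000) = -9 - 45/5183 = -46692/5183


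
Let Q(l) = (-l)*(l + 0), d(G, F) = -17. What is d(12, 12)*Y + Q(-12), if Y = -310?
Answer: 5126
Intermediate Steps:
Q(l) = -l² (Q(l) = (-l)*l = -l²)
d(12, 12)*Y + Q(-12) = -17*(-310) - 1*(-12)² = 5270 - 1*144 = 5270 - 144 = 5126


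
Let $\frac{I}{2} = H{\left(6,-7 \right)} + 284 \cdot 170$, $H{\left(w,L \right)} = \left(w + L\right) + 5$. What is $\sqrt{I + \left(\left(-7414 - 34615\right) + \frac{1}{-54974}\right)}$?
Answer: $\frac{\sqrt{164824530273390}}{54974} \approx 233.54$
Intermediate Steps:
$H{\left(w,L \right)} = 5 + L + w$ ($H{\left(w,L \right)} = \left(L + w\right) + 5 = 5 + L + w$)
$I = 96568$ ($I = 2 \left(\left(5 - 7 + 6\right) + 284 \cdot 170\right) = 2 \left(4 + 48280\right) = 2 \cdot 48284 = 96568$)
$\sqrt{I + \left(\left(-7414 - 34615\right) + \frac{1}{-54974}\right)} = \sqrt{96568 + \left(\left(-7414 - 34615\right) + \frac{1}{-54974}\right)} = \sqrt{96568 - \frac{2310502247}{54974}} = \sqrt{\frac{2998226985}{54974}} = \frac{\sqrt{164824530273390}}{54974}$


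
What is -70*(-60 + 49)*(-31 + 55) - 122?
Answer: 18358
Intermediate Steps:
-70*(-60 + 49)*(-31 + 55) - 122 = -(-770)*24 - 122 = -70*(-264) - 122 = 18480 - 122 = 18358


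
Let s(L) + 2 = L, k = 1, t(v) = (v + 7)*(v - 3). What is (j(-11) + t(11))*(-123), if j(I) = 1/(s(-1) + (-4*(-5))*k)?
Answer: -301227/17 ≈ -17719.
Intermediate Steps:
t(v) = (-3 + v)*(7 + v) (t(v) = (7 + v)*(-3 + v) = (-3 + v)*(7 + v))
s(L) = -2 + L
j(I) = 1/17 (j(I) = 1/((-2 - 1) - 4*(-5)*1) = 1/(-3 + 20*1) = 1/(-3 + 20) = 1/17)
(j(-11) + t(11))*(-123) = (1/17 + (-21 + 11² + 4*11))*(-123) = (1/17 + (-21 + 121 + 44))*(-123) = (1/17 + 144)*(-123) = (2449/17)*(-123) = -301227/17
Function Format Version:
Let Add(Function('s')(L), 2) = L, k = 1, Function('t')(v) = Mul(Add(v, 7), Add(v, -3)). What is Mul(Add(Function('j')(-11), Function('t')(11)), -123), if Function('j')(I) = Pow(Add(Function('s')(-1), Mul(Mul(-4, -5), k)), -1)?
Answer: Rational(-301227, 17) ≈ -17719.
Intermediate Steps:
Function('t')(v) = Mul(Add(-3, v), Add(7, v)) (Function('t')(v) = Mul(Add(7, v), Add(-3, v)) = Mul(Add(-3, v), Add(7, v)))
Function('s')(L) = Add(-2, L)
Function('j')(I) = Rational(1, 17) (Function('j')(I) = Pow(Add(Add(-2, -1), Mul(Mul(-4, -5), 1)), -1) = Pow(Add(-3, Mul(20, 1)), -1) = Pow(Add(-3, 20), -1) = Pow(17, -1) = Rational(1, 17))
Mul(Add(Function('j')(-11), Function('t')(11)), -123) = Mul(Add(Rational(1, 17), Add(-21, Pow(11, 2), Mul(4, 11))), -123) = Mul(Add(Rational(1, 17), Add(-21, 121, 44)), -123) = Mul(Add(Rational(1, 17), 144), -123) = Mul(Rational(2449, 17), -123) = Rational(-301227, 17)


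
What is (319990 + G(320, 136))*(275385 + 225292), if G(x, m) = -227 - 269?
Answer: 159963297438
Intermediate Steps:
G(x, m) = -496
(319990 + G(320, 136))*(275385 + 225292) = (319990 - 496)*(275385 + 225292) = 319494*500677 = 159963297438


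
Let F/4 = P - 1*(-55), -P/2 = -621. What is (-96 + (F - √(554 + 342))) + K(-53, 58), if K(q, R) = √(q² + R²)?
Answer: 5092 + √6173 - 8*√14 ≈ 5140.6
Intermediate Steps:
P = 1242 (P = -2*(-621) = 1242)
K(q, R) = √(R² + q²)
F = 5188 (F = 4*(1242 - 1*(-55)) = 4*(1242 + 55) = 4*1297 = 5188)
(-96 + (F - √(554 + 342))) + K(-53, 58) = (-96 + (5188 - √(554 + 342))) + √(58² + (-53)²) = (-96 + (5188 - √896)) + √(3364 + 2809) = (-96 + (5188 - 8*√14)) + √6173 = (5092 - 8*√14) + √6173 = 5092 + √6173 - 8*√14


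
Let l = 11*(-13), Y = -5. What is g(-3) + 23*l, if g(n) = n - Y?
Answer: -3287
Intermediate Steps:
g(n) = 5 + n (g(n) = n - 1*(-5) = n + 5 = 5 + n)
l = -143
g(-3) + 23*l = (5 - 3) + 23*(-143) = 2 - 3289 = -3287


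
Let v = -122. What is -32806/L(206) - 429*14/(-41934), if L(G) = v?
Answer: 114701628/426329 ≈ 269.04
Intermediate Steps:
L(G) = -122
-32806/L(206) - 429*14/(-41934) = -32806/(-122) - 429*14/(-41934) = -32806*(-1/122) - 6006*(-1/41934) = 16403/61 + 1001/6989 = 114701628/426329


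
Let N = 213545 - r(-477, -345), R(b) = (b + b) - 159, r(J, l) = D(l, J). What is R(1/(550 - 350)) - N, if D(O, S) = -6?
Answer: -21370999/100 ≈ -2.1371e+5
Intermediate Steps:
r(J, l) = -6
R(b) = -159 + 2*b (R(b) = 2*b - 159 = -159 + 2*b)
N = 213551 (N = 213545 - 1*(-6) = 213545 + 6 = 213551)
R(1/(550 - 350)) - N = (-159 + 2/(550 - 350)) - 1*213551 = (-159 + 2/200) - 213551 = (-159 + 2*(1/200)) - 213551 = (-159 + 1/100) - 213551 = -15899/100 - 213551 = -21370999/100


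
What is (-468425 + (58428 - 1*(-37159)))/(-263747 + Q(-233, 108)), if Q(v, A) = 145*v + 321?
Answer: 372838/297211 ≈ 1.2545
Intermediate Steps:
Q(v, A) = 321 + 145*v
(-468425 + (58428 - 1*(-37159)))/(-263747 + Q(-233, 108)) = (-468425 + (58428 - 1*(-37159)))/(-263747 + (321 + 145*(-233))) = (-468425 + (58428 + 37159))/(-263747 + (321 - 33785)) = (-468425 + 95587)/(-263747 - 33464) = -372838/(-297211) = -372838*(-1/297211) = 372838/297211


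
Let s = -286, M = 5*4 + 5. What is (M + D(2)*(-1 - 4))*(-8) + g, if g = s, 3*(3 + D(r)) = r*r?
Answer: -1658/3 ≈ -552.67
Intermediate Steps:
M = 25 (M = 20 + 5 = 25)
D(r) = -3 + r²/3 (D(r) = -3 + (r*r)/3 = -3 + r²/3)
g = -286
(M + D(2)*(-1 - 4))*(-8) + g = (25 + (-3 + (⅓)*2²)*(-1 - 4))*(-8) - 286 = (25 + (-3 + (⅓)*4)*(-5))*(-8) - 286 = (25 + (-3 + 4/3)*(-5))*(-8) - 286 = (25 - 5/3*(-5))*(-8) - 286 = (25 + 25/3)*(-8) - 286 = (100/3)*(-8) - 286 = -800/3 - 286 = -1658/3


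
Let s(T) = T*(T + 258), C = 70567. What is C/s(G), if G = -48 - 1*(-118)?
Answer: 10081/3280 ≈ 3.0735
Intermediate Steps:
G = 70 (G = -48 + 118 = 70)
s(T) = T*(258 + T)
C/s(G) = 70567/((70*(258 + 70))) = 70567/((70*328)) = 70567/22960 = 70567*(1/22960) = 10081/3280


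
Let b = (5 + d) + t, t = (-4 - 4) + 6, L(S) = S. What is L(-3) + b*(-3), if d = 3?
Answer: -21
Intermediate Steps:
t = -2 (t = -8 + 6 = -2)
b = 6 (b = (5 + 3) - 2 = 8 - 2 = 6)
L(-3) + b*(-3) = -3 + 6*(-3) = -3 - 18 = -21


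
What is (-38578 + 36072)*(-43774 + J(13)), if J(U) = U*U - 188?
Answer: 109745258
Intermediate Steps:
J(U) = -188 + U² (J(U) = U² - 188 = -188 + U²)
(-38578 + 36072)*(-43774 + J(13)) = (-38578 + 36072)*(-43774 + (-188 + 13²)) = -2506*(-43774 + (-188 + 169)) = -2506*(-43774 - 19) = -2506*(-43793) = 109745258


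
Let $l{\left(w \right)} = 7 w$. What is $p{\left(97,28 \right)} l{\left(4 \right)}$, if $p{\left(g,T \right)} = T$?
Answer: $784$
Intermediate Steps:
$p{\left(97,28 \right)} l{\left(4 \right)} = 28 \cdot 7 \cdot 4 = 28 \cdot 28 = 784$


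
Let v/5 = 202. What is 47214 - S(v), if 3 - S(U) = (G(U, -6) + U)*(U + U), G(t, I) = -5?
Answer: 2077311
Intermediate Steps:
v = 1010 (v = 5*202 = 1010)
S(U) = 3 - 2*U*(-5 + U) (S(U) = 3 - (-5 + U)*(U + U) = 3 - (-5 + U)*2*U = 3 - 2*U*(-5 + U))
47214 - S(v) = 47214 - (3 - 2*1010**2 + 10*1010) = 47214 - (3 - 2*1020100 + 10100) = 47214 - (3 - 2040200 + 10100) = 47214 - 1*(-2030097) = 47214 + 2030097 = 2077311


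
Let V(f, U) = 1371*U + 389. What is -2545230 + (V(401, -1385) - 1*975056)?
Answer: -5418732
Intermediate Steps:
V(f, U) = 389 + 1371*U
-2545230 + (V(401, -1385) - 1*975056) = -2545230 + ((389 + 1371*(-1385)) - 1*975056) = -2545230 + ((389 - 1898835) - 975056) = -2545230 + (-1898446 - 975056) = -2545230 - 2873502 = -5418732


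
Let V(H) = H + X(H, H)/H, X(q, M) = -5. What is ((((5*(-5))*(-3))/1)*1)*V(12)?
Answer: 3475/4 ≈ 868.75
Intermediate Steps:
V(H) = H - 5/H
((((5*(-5))*(-3))/1)*1)*V(12) = ((((5*(-5))*(-3))/1)*1)*(12 - 5/12) = ((1*(-25*(-3)))*1)*(12 - 5*1/12) = ((1*75)*1)*(12 - 5/12) = (75*1)*(139/12) = 75*(139/12) = 3475/4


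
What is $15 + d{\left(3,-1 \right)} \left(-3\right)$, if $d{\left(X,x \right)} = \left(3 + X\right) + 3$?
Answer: $-12$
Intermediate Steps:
$d{\left(X,x \right)} = 6 + X$
$15 + d{\left(3,-1 \right)} \left(-3\right) = 15 + \left(6 + 3\right) \left(-3\right) = 15 + 9 \left(-3\right) = 15 - 27 = -12$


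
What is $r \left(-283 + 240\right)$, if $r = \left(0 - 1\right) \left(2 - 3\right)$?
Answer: $-43$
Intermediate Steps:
$r = 1$ ($r = \left(-1\right) \left(-1\right) = 1$)
$r \left(-283 + 240\right) = 1 \left(-283 + 240\right) = 1 \left(-43\right) = -43$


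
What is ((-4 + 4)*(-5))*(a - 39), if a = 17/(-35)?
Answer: 0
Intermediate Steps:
a = -17/35 (a = 17*(-1/35) = -17/35 ≈ -0.48571)
((-4 + 4)*(-5))*(a - 39) = ((-4 + 4)*(-5))*(-17/35 - 39) = (0*(-5))*(-1382/35) = 0*(-1382/35) = 0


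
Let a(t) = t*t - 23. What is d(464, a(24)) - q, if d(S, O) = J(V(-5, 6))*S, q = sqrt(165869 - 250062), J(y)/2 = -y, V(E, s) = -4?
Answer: 3712 - I*sqrt(84193) ≈ 3712.0 - 290.16*I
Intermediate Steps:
J(y) = -2*y (J(y) = 2*(-y) = -2*y)
q = I*sqrt(84193) (q = sqrt(-84193) = I*sqrt(84193) ≈ 290.16*I)
a(t) = -23 + t**2 (a(t) = t**2 - 23 = -23 + t**2)
d(S, O) = 8*S (d(S, O) = (-2*(-4))*S = 8*S)
d(464, a(24)) - q = 8*464 - I*sqrt(84193) = 3712 - I*sqrt(84193)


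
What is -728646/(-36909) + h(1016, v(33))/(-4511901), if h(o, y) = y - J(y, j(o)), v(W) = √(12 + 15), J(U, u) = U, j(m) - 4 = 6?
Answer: 242882/12303 ≈ 19.742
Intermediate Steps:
j(m) = 10 (j(m) = 4 + 6 = 10)
v(W) = 3*√3 (v(W) = √27 = 3*√3)
h(o, y) = 0 (h(o, y) = y - y = 0)
-728646/(-36909) + h(1016, v(33))/(-4511901) = -728646/(-36909) + 0/(-4511901) = -728646*(-1/36909) + 0*(-1/4511901) = 242882/12303 + 0 = 242882/12303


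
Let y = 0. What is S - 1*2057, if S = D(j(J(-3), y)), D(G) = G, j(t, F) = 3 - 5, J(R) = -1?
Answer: -2059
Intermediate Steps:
j(t, F) = -2
S = -2
S - 1*2057 = -2 - 1*2057 = -2 - 2057 = -2059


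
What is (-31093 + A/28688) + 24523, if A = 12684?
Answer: -47116869/7172 ≈ -6569.6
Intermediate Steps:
(-31093 + A/28688) + 24523 = (-31093 + 12684/28688) + 24523 = (-31093 + 12684*(1/28688)) + 24523 = (-31093 + 3171/7172) + 24523 = -222995825/7172 + 24523 = -47116869/7172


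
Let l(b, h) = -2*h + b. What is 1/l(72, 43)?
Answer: -1/14 ≈ -0.071429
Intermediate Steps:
l(b, h) = b - 2*h
1/l(72, 43) = 1/(72 - 2*43) = 1/(72 - 86) = 1/(-14) = -1/14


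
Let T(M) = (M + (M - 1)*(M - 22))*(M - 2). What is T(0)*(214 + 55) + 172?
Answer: -11664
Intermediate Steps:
T(M) = (-2 + M)*(M + (-1 + M)*(-22 + M)) (T(M) = (M + (-1 + M)*(-22 + M))*(-2 + M) = (-2 + M)*(M + (-1 + M)*(-22 + M)))
T(0)*(214 + 55) + 172 = (-44 + 0**3 - 24*0**2 + 66*0)*(214 + 55) + 172 = (-44 + 0 - 24*0 + 0)*269 + 172 = (-44 + 0 + 0 + 0)*269 + 172 = -44*269 + 172 = -11836 + 172 = -11664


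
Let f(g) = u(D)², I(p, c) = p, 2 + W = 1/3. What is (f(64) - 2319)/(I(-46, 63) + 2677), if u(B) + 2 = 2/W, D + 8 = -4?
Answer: -57719/65775 ≈ -0.87752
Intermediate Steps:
W = -5/3 (W = -2 + 1/3 = -2 + ⅓ = -5/3 ≈ -1.6667)
D = -12 (D = -8 - 4 = -12)
u(B) = -16/5 (u(B) = -2 + 2/(-5/3) = -2 + 2*(-⅗) = -2 - 6/5 = -16/5)
f(g) = 256/25 (f(g) = (-16/5)² = 256/25)
(f(64) - 2319)/(I(-46, 63) + 2677) = (256/25 - 2319)/(-46 + 2677) = -57719/25/2631 = -57719/25*1/2631 = -57719/65775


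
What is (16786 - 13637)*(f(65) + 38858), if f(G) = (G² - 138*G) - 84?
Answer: 107157321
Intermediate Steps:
f(G) = -84 + G² - 138*G
(16786 - 13637)*(f(65) + 38858) = (16786 - 13637)*((-84 + 65² - 138*65) + 38858) = 3149*((-84 + 4225 - 8970) + 38858) = 3149*(-4829 + 38858) = 3149*34029 = 107157321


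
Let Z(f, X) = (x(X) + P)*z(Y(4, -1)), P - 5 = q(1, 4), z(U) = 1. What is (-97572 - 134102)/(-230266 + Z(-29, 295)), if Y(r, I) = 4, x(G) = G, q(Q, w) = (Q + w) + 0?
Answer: 231674/229961 ≈ 1.0074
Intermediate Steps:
q(Q, w) = Q + w
P = 10 (P = 5 + (1 + 4) = 5 + 5 = 10)
Z(f, X) = 10 + X (Z(f, X) = (X + 10)*1 = (10 + X)*1 = 10 + X)
(-97572 - 134102)/(-230266 + Z(-29, 295)) = (-97572 - 134102)/(-230266 + (10 + 295)) = -231674/(-230266 + 305) = -231674/(-229961) = -231674*(-1/229961) = 231674/229961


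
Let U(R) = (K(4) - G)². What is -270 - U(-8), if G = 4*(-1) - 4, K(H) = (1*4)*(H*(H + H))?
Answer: -18766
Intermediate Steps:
K(H) = 8*H² (K(H) = 4*(H*(2*H)) = 4*(2*H²) = 8*H²)
G = -8 (G = -4 - 4 = -8)
U(R) = 18496 (U(R) = (8*4² - 1*(-8))² = (8*16 + 8)² = (128 + 8)² = 136² = 18496)
-270 - U(-8) = -270 - 1*18496 = -270 - 18496 = -18766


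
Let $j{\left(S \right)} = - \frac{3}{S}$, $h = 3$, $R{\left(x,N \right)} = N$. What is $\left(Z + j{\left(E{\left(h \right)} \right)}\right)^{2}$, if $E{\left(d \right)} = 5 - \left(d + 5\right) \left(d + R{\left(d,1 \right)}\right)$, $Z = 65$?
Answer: $\frac{343396}{81} \approx 4239.5$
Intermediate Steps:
$E{\left(d \right)} = 5 - \left(1 + d\right) \left(5 + d\right)$ ($E{\left(d \right)} = 5 - \left(d + 5\right) \left(d + 1\right) = 5 - \left(5 + d\right) \left(1 + d\right) = 5 - \left(1 + d\right) \left(5 + d\right)$)
$\left(Z + j{\left(E{\left(h \right)} \right)}\right)^{2} = \left(65 - \frac{3}{3 \left(-6 - 3\right)}\right)^{2} = \left(65 - \frac{3}{3 \left(-9\right)}\right)^{2} = \left(65 - \frac{3}{-27}\right)^{2} = \left(65 - - \frac{1}{9}\right)^{2} = \left(65 + \frac{1}{9}\right)^{2} = \left(\frac{586}{9}\right)^{2} = \frac{343396}{81}$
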